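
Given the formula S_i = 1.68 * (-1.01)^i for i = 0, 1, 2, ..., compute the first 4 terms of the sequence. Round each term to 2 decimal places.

This is a geometric sequence.
i=0: S_0 = 1.68 * (-1.01)^0 = 1.68
i=1: S_1 = 1.68 * (-1.01)^1 ≈ -1.7
i=2: S_2 = 1.68 * (-1.01)^2 ≈ 1.71
i=3: S_3 = 1.68 * (-1.01)^3 ≈ -1.73
The first 4 terms are: [1.68, -1.7, 1.71, -1.73]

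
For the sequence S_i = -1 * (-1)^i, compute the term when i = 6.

S_6 = -1 * (-1)^6 = -1 * 1 = -1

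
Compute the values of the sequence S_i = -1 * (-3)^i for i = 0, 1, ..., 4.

This is a geometric sequence.
i=0: S_0 = -1 * (-3)^0 = -1
i=1: S_1 = -1 * (-3)^1 = 3
i=2: S_2 = -1 * (-3)^2 = -9
i=3: S_3 = -1 * (-3)^3 = 27
i=4: S_4 = -1 * (-3)^4 = -81
The first 5 terms are: [-1, 3, -9, 27, -81]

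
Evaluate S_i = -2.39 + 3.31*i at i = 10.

S_10 = -2.39 + 3.31*10 = -2.39 + 33.1 = 30.71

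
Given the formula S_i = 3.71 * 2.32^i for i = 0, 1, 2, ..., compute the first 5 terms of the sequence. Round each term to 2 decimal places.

This is a geometric sequence.
i=0: S_0 = 3.71 * 2.32^0 = 3.71
i=1: S_1 = 3.71 * 2.32^1 ≈ 8.61
i=2: S_2 = 3.71 * 2.32^2 ≈ 19.97
i=3: S_3 = 3.71 * 2.32^3 ≈ 46.33
i=4: S_4 = 3.71 * 2.32^4 ≈ 107.48
The first 5 terms are: [3.71, 8.61, 19.97, 46.33, 107.48]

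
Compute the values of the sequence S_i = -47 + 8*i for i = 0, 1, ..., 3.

This is an arithmetic sequence.
i=0: S_0 = -47 + 8*0 = -47
i=1: S_1 = -47 + 8*1 = -39
i=2: S_2 = -47 + 8*2 = -31
i=3: S_3 = -47 + 8*3 = -23
The first 4 terms are: [-47, -39, -31, -23]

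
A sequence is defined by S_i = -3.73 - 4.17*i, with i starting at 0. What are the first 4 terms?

This is an arithmetic sequence.
i=0: S_0 = -3.73 + -4.17*0 = -3.73
i=1: S_1 = -3.73 + -4.17*1 = -7.9
i=2: S_2 = -3.73 + -4.17*2 = -12.07
i=3: S_3 = -3.73 + -4.17*3 = -16.24
The first 4 terms are: [-3.73, -7.9, -12.07, -16.24]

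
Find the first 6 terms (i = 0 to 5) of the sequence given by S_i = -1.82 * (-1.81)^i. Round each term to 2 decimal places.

This is a geometric sequence.
i=0: S_0 = -1.82 * (-1.81)^0 = -1.82
i=1: S_1 = -1.82 * (-1.81)^1 ≈ 3.29
i=2: S_2 = -1.82 * (-1.81)^2 ≈ -5.96
i=3: S_3 = -1.82 * (-1.81)^3 ≈ 10.79
i=4: S_4 = -1.82 * (-1.81)^4 ≈ -19.53
i=5: S_5 = -1.82 * (-1.81)^5 ≈ 35.36
The first 6 terms are: [-1.82, 3.29, -5.96, 10.79, -19.53, 35.36]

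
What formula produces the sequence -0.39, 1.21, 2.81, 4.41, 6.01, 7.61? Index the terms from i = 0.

Check differences: 1.21 - -0.39 = 1.6
2.81 - 1.21 = 1.6
Common difference d = 1.6.
First term a = -0.39.
Formula: S_i = -0.39 + 1.60*i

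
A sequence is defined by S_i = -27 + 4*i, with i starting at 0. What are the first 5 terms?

This is an arithmetic sequence.
i=0: S_0 = -27 + 4*0 = -27
i=1: S_1 = -27 + 4*1 = -23
i=2: S_2 = -27 + 4*2 = -19
i=3: S_3 = -27 + 4*3 = -15
i=4: S_4 = -27 + 4*4 = -11
The first 5 terms are: [-27, -23, -19, -15, -11]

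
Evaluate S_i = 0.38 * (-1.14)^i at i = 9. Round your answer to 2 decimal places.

S_9 = 0.38 * (-1.14)^9 ≈ 0.38 * -3.2519 ≈ -1.24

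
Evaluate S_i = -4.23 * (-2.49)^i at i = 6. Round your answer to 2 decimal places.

S_6 = -4.23 * (-2.49)^6 ≈ -4.23 * 238.3395 ≈ -1008.18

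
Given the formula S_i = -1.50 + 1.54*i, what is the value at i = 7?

S_7 = -1.5 + 1.54*7 = -1.5 + 10.78 = 9.28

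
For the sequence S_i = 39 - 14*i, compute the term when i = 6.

S_6 = 39 + -14*6 = 39 + -84 = -45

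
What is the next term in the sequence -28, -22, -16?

Differences: -22 - -28 = 6
This is an arithmetic sequence with common difference d = 6.
Next term = -16 + 6 = -10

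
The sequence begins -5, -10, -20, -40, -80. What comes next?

Ratios: -10 / -5 = 2.0
This is a geometric sequence with common ratio r = 2.
Next term = -80 * 2 = -160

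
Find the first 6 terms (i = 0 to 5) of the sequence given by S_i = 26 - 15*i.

This is an arithmetic sequence.
i=0: S_0 = 26 + -15*0 = 26
i=1: S_1 = 26 + -15*1 = 11
i=2: S_2 = 26 + -15*2 = -4
i=3: S_3 = 26 + -15*3 = -19
i=4: S_4 = 26 + -15*4 = -34
i=5: S_5 = 26 + -15*5 = -49
The first 6 terms are: [26, 11, -4, -19, -34, -49]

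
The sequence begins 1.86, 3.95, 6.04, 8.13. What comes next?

Differences: 3.95 - 1.86 = 2.09
This is an arithmetic sequence with common difference d = 2.09.
Next term = 8.13 + 2.09 = 10.22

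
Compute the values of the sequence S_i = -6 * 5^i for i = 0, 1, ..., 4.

This is a geometric sequence.
i=0: S_0 = -6 * 5^0 = -6
i=1: S_1 = -6 * 5^1 = -30
i=2: S_2 = -6 * 5^2 = -150
i=3: S_3 = -6 * 5^3 = -750
i=4: S_4 = -6 * 5^4 = -3750
The first 5 terms are: [-6, -30, -150, -750, -3750]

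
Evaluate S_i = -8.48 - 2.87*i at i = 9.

S_9 = -8.48 + -2.87*9 = -8.48 + -25.83 = -34.31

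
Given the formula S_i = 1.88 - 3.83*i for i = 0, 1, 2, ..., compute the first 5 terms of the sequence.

This is an arithmetic sequence.
i=0: S_0 = 1.88 + -3.83*0 = 1.88
i=1: S_1 = 1.88 + -3.83*1 = -1.95
i=2: S_2 = 1.88 + -3.83*2 = -5.78
i=3: S_3 = 1.88 + -3.83*3 = -9.61
i=4: S_4 = 1.88 + -3.83*4 = -13.44
The first 5 terms are: [1.88, -1.95, -5.78, -9.61, -13.44]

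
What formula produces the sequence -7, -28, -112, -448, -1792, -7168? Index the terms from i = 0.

Check ratios: -28 / -7 = 4.0
Common ratio r = 4.
First term a = -7.
Formula: S_i = -7 * 4^i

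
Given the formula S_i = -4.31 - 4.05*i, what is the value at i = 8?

S_8 = -4.31 + -4.05*8 = -4.31 + -32.4 = -36.71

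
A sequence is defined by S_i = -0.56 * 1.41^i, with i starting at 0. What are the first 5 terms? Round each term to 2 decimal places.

This is a geometric sequence.
i=0: S_0 = -0.56 * 1.41^0 = -0.56
i=1: S_1 = -0.56 * 1.41^1 ≈ -0.79
i=2: S_2 = -0.56 * 1.41^2 ≈ -1.11
i=3: S_3 = -0.56 * 1.41^3 ≈ -1.57
i=4: S_4 = -0.56 * 1.41^4 ≈ -2.21
The first 5 terms are: [-0.56, -0.79, -1.11, -1.57, -2.21]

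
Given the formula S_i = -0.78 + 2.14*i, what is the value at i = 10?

S_10 = -0.78 + 2.14*10 = -0.78 + 21.4 = 20.62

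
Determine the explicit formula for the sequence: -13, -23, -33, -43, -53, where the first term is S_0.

Check differences: -23 - -13 = -10
-33 - -23 = -10
Common difference d = -10.
First term a = -13.
Formula: S_i = -13 - 10*i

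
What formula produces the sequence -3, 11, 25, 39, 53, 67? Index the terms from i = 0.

Check differences: 11 - -3 = 14
25 - 11 = 14
Common difference d = 14.
First term a = -3.
Formula: S_i = -3 + 14*i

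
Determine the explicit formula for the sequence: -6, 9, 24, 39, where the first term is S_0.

Check differences: 9 - -6 = 15
24 - 9 = 15
Common difference d = 15.
First term a = -6.
Formula: S_i = -6 + 15*i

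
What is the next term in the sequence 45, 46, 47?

Differences: 46 - 45 = 1
This is an arithmetic sequence with common difference d = 1.
Next term = 47 + 1 = 48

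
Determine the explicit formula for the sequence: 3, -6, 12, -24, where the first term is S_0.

Check ratios: -6 / 3 = -2.0
Common ratio r = -2.
First term a = 3.
Formula: S_i = 3 * (-2)^i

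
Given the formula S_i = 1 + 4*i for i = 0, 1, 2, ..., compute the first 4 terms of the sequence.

This is an arithmetic sequence.
i=0: S_0 = 1 + 4*0 = 1
i=1: S_1 = 1 + 4*1 = 5
i=2: S_2 = 1 + 4*2 = 9
i=3: S_3 = 1 + 4*3 = 13
The first 4 terms are: [1, 5, 9, 13]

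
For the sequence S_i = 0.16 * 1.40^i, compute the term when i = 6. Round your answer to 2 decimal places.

S_6 = 0.16 * 1.4^6 ≈ 0.16 * 7.5295 ≈ 1.2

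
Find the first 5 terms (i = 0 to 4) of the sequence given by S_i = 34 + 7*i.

This is an arithmetic sequence.
i=0: S_0 = 34 + 7*0 = 34
i=1: S_1 = 34 + 7*1 = 41
i=2: S_2 = 34 + 7*2 = 48
i=3: S_3 = 34 + 7*3 = 55
i=4: S_4 = 34 + 7*4 = 62
The first 5 terms are: [34, 41, 48, 55, 62]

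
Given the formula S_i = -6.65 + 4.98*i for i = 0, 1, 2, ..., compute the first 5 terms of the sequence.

This is an arithmetic sequence.
i=0: S_0 = -6.65 + 4.98*0 = -6.65
i=1: S_1 = -6.65 + 4.98*1 = -1.67
i=2: S_2 = -6.65 + 4.98*2 = 3.31
i=3: S_3 = -6.65 + 4.98*3 = 8.29
i=4: S_4 = -6.65 + 4.98*4 = 13.27
The first 5 terms are: [-6.65, -1.67, 3.31, 8.29, 13.27]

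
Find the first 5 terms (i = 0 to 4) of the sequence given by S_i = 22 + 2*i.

This is an arithmetic sequence.
i=0: S_0 = 22 + 2*0 = 22
i=1: S_1 = 22 + 2*1 = 24
i=2: S_2 = 22 + 2*2 = 26
i=3: S_3 = 22 + 2*3 = 28
i=4: S_4 = 22 + 2*4 = 30
The first 5 terms are: [22, 24, 26, 28, 30]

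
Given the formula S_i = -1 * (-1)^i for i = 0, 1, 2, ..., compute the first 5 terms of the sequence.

This is a geometric sequence.
i=0: S_0 = -1 * (-1)^0 = -1
i=1: S_1 = -1 * (-1)^1 = 1
i=2: S_2 = -1 * (-1)^2 = -1
i=3: S_3 = -1 * (-1)^3 = 1
i=4: S_4 = -1 * (-1)^4 = -1
The first 5 terms are: [-1, 1, -1, 1, -1]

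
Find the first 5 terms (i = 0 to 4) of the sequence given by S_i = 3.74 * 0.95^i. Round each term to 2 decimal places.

This is a geometric sequence.
i=0: S_0 = 3.74 * 0.95^0 = 3.74
i=1: S_1 = 3.74 * 0.95^1 ≈ 3.55
i=2: S_2 = 3.74 * 0.95^2 ≈ 3.38
i=3: S_3 = 3.74 * 0.95^3 ≈ 3.21
i=4: S_4 = 3.74 * 0.95^4 ≈ 3.05
The first 5 terms are: [3.74, 3.55, 3.38, 3.21, 3.05]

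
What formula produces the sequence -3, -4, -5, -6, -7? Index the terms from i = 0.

Check differences: -4 - -3 = -1
-5 - -4 = -1
Common difference d = -1.
First term a = -3.
Formula: S_i = -3 - 1*i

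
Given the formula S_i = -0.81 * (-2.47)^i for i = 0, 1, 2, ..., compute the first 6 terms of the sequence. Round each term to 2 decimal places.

This is a geometric sequence.
i=0: S_0 = -0.81 * (-2.47)^0 = -0.81
i=1: S_1 = -0.81 * (-2.47)^1 ≈ 2.0
i=2: S_2 = -0.81 * (-2.47)^2 ≈ -4.94
i=3: S_3 = -0.81 * (-2.47)^3 ≈ 12.21
i=4: S_4 = -0.81 * (-2.47)^4 ≈ -30.15
i=5: S_5 = -0.81 * (-2.47)^5 ≈ 74.47
The first 6 terms are: [-0.81, 2.0, -4.94, 12.21, -30.15, 74.47]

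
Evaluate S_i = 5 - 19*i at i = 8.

S_8 = 5 + -19*8 = 5 + -152 = -147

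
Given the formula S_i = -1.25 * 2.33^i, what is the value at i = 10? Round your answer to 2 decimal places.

S_10 = -1.25 * 2.33^10 ≈ -1.25 * 4715.8416 ≈ -5894.8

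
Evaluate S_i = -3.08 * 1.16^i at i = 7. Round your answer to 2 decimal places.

S_7 = -3.08 * 1.16^7 ≈ -3.08 * 2.8262 ≈ -8.7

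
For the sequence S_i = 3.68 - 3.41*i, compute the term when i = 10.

S_10 = 3.68 + -3.41*10 = 3.68 + -34.1 = -30.42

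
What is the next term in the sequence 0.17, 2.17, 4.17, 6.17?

Differences: 2.17 - 0.17 = 2.0
This is an arithmetic sequence with common difference d = 2.0.
Next term = 6.17 + 2.0 = 8.17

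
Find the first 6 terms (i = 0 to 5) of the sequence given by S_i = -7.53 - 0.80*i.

This is an arithmetic sequence.
i=0: S_0 = -7.53 + -0.8*0 = -7.53
i=1: S_1 = -7.53 + -0.8*1 = -8.33
i=2: S_2 = -7.53 + -0.8*2 = -9.13
i=3: S_3 = -7.53 + -0.8*3 = -9.93
i=4: S_4 = -7.53 + -0.8*4 = -10.73
i=5: S_5 = -7.53 + -0.8*5 = -11.53
The first 6 terms are: [-7.53, -8.33, -9.13, -9.93, -10.73, -11.53]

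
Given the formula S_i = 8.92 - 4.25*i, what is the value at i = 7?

S_7 = 8.92 + -4.25*7 = 8.92 + -29.75 = -20.83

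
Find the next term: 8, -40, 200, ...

Ratios: -40 / 8 = -5.0
This is a geometric sequence with common ratio r = -5.
Next term = 200 * -5 = -1000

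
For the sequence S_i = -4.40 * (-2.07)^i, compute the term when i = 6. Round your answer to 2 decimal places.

S_6 = -4.4 * (-2.07)^6 ≈ -4.4 * 78.6723 ≈ -346.16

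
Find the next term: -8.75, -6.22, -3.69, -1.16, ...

Differences: -6.22 - -8.75 = 2.53
This is an arithmetic sequence with common difference d = 2.53.
Next term = -1.16 + 2.53 = 1.37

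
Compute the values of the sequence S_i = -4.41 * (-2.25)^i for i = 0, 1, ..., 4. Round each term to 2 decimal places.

This is a geometric sequence.
i=0: S_0 = -4.41 * (-2.25)^0 = -4.41
i=1: S_1 = -4.41 * (-2.25)^1 ≈ 9.92
i=2: S_2 = -4.41 * (-2.25)^2 ≈ -22.33
i=3: S_3 = -4.41 * (-2.25)^3 ≈ 50.23
i=4: S_4 = -4.41 * (-2.25)^4 ≈ -113.02
The first 5 terms are: [-4.41, 9.92, -22.33, 50.23, -113.02]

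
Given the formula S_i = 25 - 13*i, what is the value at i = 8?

S_8 = 25 + -13*8 = 25 + -104 = -79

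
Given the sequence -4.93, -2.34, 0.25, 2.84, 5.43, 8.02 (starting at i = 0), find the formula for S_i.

Check differences: -2.34 - -4.93 = 2.59
0.25 - -2.34 = 2.59
Common difference d = 2.59.
First term a = -4.93.
Formula: S_i = -4.93 + 2.59*i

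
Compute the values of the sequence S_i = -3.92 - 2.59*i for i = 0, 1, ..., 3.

This is an arithmetic sequence.
i=0: S_0 = -3.92 + -2.59*0 = -3.92
i=1: S_1 = -3.92 + -2.59*1 = -6.51
i=2: S_2 = -3.92 + -2.59*2 = -9.1
i=3: S_3 = -3.92 + -2.59*3 = -11.69
The first 4 terms are: [-3.92, -6.51, -9.1, -11.69]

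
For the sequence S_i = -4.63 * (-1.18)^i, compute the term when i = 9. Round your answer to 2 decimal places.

S_9 = -4.63 * (-1.18)^9 ≈ -4.63 * -4.4355 ≈ 20.54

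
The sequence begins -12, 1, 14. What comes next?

Differences: 1 - -12 = 13
This is an arithmetic sequence with common difference d = 13.
Next term = 14 + 13 = 27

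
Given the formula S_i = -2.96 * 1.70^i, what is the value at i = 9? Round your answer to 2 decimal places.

S_9 = -2.96 * 1.7^9 ≈ -2.96 * 118.5879 ≈ -351.02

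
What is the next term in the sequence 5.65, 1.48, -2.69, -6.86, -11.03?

Differences: 1.48 - 5.65 = -4.17
This is an arithmetic sequence with common difference d = -4.17.
Next term = -11.03 + -4.17 = -15.2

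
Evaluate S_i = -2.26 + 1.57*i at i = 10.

S_10 = -2.26 + 1.57*10 = -2.26 + 15.7 = 13.44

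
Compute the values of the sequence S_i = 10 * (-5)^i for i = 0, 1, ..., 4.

This is a geometric sequence.
i=0: S_0 = 10 * (-5)^0 = 10
i=1: S_1 = 10 * (-5)^1 = -50
i=2: S_2 = 10 * (-5)^2 = 250
i=3: S_3 = 10 * (-5)^3 = -1250
i=4: S_4 = 10 * (-5)^4 = 6250
The first 5 terms are: [10, -50, 250, -1250, 6250]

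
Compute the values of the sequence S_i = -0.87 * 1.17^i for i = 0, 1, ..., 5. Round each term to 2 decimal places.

This is a geometric sequence.
i=0: S_0 = -0.87 * 1.17^0 = -0.87
i=1: S_1 = -0.87 * 1.17^1 ≈ -1.02
i=2: S_2 = -0.87 * 1.17^2 ≈ -1.19
i=3: S_3 = -0.87 * 1.17^3 ≈ -1.39
i=4: S_4 = -0.87 * 1.17^4 ≈ -1.63
i=5: S_5 = -0.87 * 1.17^5 ≈ -1.91
The first 6 terms are: [-0.87, -1.02, -1.19, -1.39, -1.63, -1.91]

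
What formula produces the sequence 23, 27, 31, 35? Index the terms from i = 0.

Check differences: 27 - 23 = 4
31 - 27 = 4
Common difference d = 4.
First term a = 23.
Formula: S_i = 23 + 4*i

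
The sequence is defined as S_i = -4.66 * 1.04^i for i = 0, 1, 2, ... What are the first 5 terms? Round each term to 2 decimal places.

This is a geometric sequence.
i=0: S_0 = -4.66 * 1.04^0 = -4.66
i=1: S_1 = -4.66 * 1.04^1 ≈ -4.85
i=2: S_2 = -4.66 * 1.04^2 ≈ -5.04
i=3: S_3 = -4.66 * 1.04^3 ≈ -5.24
i=4: S_4 = -4.66 * 1.04^4 ≈ -5.45
The first 5 terms are: [-4.66, -4.85, -5.04, -5.24, -5.45]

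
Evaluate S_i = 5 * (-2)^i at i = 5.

S_5 = 5 * (-2)^5 = 5 * -32 = -160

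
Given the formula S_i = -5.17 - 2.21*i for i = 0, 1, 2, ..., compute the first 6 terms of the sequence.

This is an arithmetic sequence.
i=0: S_0 = -5.17 + -2.21*0 = -5.17
i=1: S_1 = -5.17 + -2.21*1 = -7.38
i=2: S_2 = -5.17 + -2.21*2 = -9.59
i=3: S_3 = -5.17 + -2.21*3 = -11.8
i=4: S_4 = -5.17 + -2.21*4 = -14.01
i=5: S_5 = -5.17 + -2.21*5 = -16.22
The first 6 terms are: [-5.17, -7.38, -9.59, -11.8, -14.01, -16.22]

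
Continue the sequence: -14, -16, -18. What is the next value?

Differences: -16 - -14 = -2
This is an arithmetic sequence with common difference d = -2.
Next term = -18 + -2 = -20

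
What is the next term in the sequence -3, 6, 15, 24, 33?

Differences: 6 - -3 = 9
This is an arithmetic sequence with common difference d = 9.
Next term = 33 + 9 = 42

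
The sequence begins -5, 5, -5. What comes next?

Ratios: 5 / -5 = -1.0
This is a geometric sequence with common ratio r = -1.
Next term = -5 * -1 = 5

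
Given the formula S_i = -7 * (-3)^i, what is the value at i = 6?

S_6 = -7 * (-3)^6 = -7 * 729 = -5103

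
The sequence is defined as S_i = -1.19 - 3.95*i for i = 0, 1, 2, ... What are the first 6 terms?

This is an arithmetic sequence.
i=0: S_0 = -1.19 + -3.95*0 = -1.19
i=1: S_1 = -1.19 + -3.95*1 = -5.14
i=2: S_2 = -1.19 + -3.95*2 = -9.09
i=3: S_3 = -1.19 + -3.95*3 = -13.04
i=4: S_4 = -1.19 + -3.95*4 = -16.99
i=5: S_5 = -1.19 + -3.95*5 = -20.94
The first 6 terms are: [-1.19, -5.14, -9.09, -13.04, -16.99, -20.94]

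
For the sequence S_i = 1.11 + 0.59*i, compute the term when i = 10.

S_10 = 1.11 + 0.59*10 = 1.11 + 5.9 = 7.01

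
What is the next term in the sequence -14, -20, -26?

Differences: -20 - -14 = -6
This is an arithmetic sequence with common difference d = -6.
Next term = -26 + -6 = -32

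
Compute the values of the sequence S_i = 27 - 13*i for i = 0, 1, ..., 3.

This is an arithmetic sequence.
i=0: S_0 = 27 + -13*0 = 27
i=1: S_1 = 27 + -13*1 = 14
i=2: S_2 = 27 + -13*2 = 1
i=3: S_3 = 27 + -13*3 = -12
The first 4 terms are: [27, 14, 1, -12]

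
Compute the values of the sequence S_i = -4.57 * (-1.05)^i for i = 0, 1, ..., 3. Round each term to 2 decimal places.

This is a geometric sequence.
i=0: S_0 = -4.57 * (-1.05)^0 = -4.57
i=1: S_1 = -4.57 * (-1.05)^1 ≈ 4.8
i=2: S_2 = -4.57 * (-1.05)^2 ≈ -5.04
i=3: S_3 = -4.57 * (-1.05)^3 ≈ 5.29
The first 4 terms are: [-4.57, 4.8, -5.04, 5.29]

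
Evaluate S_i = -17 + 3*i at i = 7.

S_7 = -17 + 3*7 = -17 + 21 = 4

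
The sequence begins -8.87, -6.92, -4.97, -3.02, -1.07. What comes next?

Differences: -6.92 - -8.87 = 1.95
This is an arithmetic sequence with common difference d = 1.95.
Next term = -1.07 + 1.95 = 0.88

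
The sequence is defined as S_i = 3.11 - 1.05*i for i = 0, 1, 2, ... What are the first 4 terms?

This is an arithmetic sequence.
i=0: S_0 = 3.11 + -1.05*0 = 3.11
i=1: S_1 = 3.11 + -1.05*1 = 2.06
i=2: S_2 = 3.11 + -1.05*2 = 1.01
i=3: S_3 = 3.11 + -1.05*3 = -0.04
The first 4 terms are: [3.11, 2.06, 1.01, -0.04]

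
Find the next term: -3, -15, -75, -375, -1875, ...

Ratios: -15 / -3 = 5.0
This is a geometric sequence with common ratio r = 5.
Next term = -1875 * 5 = -9375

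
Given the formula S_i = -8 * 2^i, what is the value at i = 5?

S_5 = -8 * 2^5 = -8 * 32 = -256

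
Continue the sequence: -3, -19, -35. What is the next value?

Differences: -19 - -3 = -16
This is an arithmetic sequence with common difference d = -16.
Next term = -35 + -16 = -51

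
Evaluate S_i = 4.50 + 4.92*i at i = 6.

S_6 = 4.5 + 4.92*6 = 4.5 + 29.52 = 34.02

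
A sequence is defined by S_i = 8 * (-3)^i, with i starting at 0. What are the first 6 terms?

This is a geometric sequence.
i=0: S_0 = 8 * (-3)^0 = 8
i=1: S_1 = 8 * (-3)^1 = -24
i=2: S_2 = 8 * (-3)^2 = 72
i=3: S_3 = 8 * (-3)^3 = -216
i=4: S_4 = 8 * (-3)^4 = 648
i=5: S_5 = 8 * (-3)^5 = -1944
The first 6 terms are: [8, -24, 72, -216, 648, -1944]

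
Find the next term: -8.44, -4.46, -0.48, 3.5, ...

Differences: -4.46 - -8.44 = 3.98
This is an arithmetic sequence with common difference d = 3.98.
Next term = 3.5 + 3.98 = 7.48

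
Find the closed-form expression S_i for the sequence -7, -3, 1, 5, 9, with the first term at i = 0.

Check differences: -3 - -7 = 4
1 - -3 = 4
Common difference d = 4.
First term a = -7.
Formula: S_i = -7 + 4*i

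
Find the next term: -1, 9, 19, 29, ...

Differences: 9 - -1 = 10
This is an arithmetic sequence with common difference d = 10.
Next term = 29 + 10 = 39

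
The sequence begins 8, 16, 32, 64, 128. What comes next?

Ratios: 16 / 8 = 2.0
This is a geometric sequence with common ratio r = 2.
Next term = 128 * 2 = 256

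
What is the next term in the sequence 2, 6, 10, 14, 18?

Differences: 6 - 2 = 4
This is an arithmetic sequence with common difference d = 4.
Next term = 18 + 4 = 22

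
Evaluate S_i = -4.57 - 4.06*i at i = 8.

S_8 = -4.57 + -4.06*8 = -4.57 + -32.48 = -37.05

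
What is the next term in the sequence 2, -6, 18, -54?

Ratios: -6 / 2 = -3.0
This is a geometric sequence with common ratio r = -3.
Next term = -54 * -3 = 162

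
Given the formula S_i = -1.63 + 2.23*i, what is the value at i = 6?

S_6 = -1.63 + 2.23*6 = -1.63 + 13.38 = 11.75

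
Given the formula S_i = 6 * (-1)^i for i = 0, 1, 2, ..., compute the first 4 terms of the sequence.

This is a geometric sequence.
i=0: S_0 = 6 * (-1)^0 = 6
i=1: S_1 = 6 * (-1)^1 = -6
i=2: S_2 = 6 * (-1)^2 = 6
i=3: S_3 = 6 * (-1)^3 = -6
The first 4 terms are: [6, -6, 6, -6]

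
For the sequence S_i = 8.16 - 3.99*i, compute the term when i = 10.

S_10 = 8.16 + -3.99*10 = 8.16 + -39.9 = -31.74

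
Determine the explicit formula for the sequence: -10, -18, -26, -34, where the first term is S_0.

Check differences: -18 - -10 = -8
-26 - -18 = -8
Common difference d = -8.
First term a = -10.
Formula: S_i = -10 - 8*i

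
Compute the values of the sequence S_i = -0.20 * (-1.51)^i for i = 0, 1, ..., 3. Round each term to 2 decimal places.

This is a geometric sequence.
i=0: S_0 = -0.2 * (-1.51)^0 = -0.2
i=1: S_1 = -0.2 * (-1.51)^1 ≈ 0.3
i=2: S_2 = -0.2 * (-1.51)^2 ≈ -0.46
i=3: S_3 = -0.2 * (-1.51)^3 ≈ 0.69
The first 4 terms are: [-0.2, 0.3, -0.46, 0.69]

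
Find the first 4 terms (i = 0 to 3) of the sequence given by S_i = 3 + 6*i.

This is an arithmetic sequence.
i=0: S_0 = 3 + 6*0 = 3
i=1: S_1 = 3 + 6*1 = 9
i=2: S_2 = 3 + 6*2 = 15
i=3: S_3 = 3 + 6*3 = 21
The first 4 terms are: [3, 9, 15, 21]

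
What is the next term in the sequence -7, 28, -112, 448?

Ratios: 28 / -7 = -4.0
This is a geometric sequence with common ratio r = -4.
Next term = 448 * -4 = -1792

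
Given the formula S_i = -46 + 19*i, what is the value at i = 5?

S_5 = -46 + 19*5 = -46 + 95 = 49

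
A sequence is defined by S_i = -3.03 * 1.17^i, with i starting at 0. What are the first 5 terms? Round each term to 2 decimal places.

This is a geometric sequence.
i=0: S_0 = -3.03 * 1.17^0 = -3.03
i=1: S_1 = -3.03 * 1.17^1 ≈ -3.55
i=2: S_2 = -3.03 * 1.17^2 ≈ -4.15
i=3: S_3 = -3.03 * 1.17^3 ≈ -4.85
i=4: S_4 = -3.03 * 1.17^4 ≈ -5.68
The first 5 terms are: [-3.03, -3.55, -4.15, -4.85, -5.68]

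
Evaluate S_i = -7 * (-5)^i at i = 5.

S_5 = -7 * (-5)^5 = -7 * -3125 = 21875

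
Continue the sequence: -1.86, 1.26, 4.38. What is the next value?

Differences: 1.26 - -1.86 = 3.12
This is an arithmetic sequence with common difference d = 3.12.
Next term = 4.38 + 3.12 = 7.5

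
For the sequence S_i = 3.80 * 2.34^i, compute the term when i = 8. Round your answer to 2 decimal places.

S_8 = 3.8 * 2.34^8 ≈ 3.8 * 898.932 ≈ 3415.94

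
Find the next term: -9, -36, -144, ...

Ratios: -36 / -9 = 4.0
This is a geometric sequence with common ratio r = 4.
Next term = -144 * 4 = -576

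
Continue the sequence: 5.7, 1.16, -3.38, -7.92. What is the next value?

Differences: 1.16 - 5.7 = -4.54
This is an arithmetic sequence with common difference d = -4.54.
Next term = -7.92 + -4.54 = -12.46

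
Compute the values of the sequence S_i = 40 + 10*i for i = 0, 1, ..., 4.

This is an arithmetic sequence.
i=0: S_0 = 40 + 10*0 = 40
i=1: S_1 = 40 + 10*1 = 50
i=2: S_2 = 40 + 10*2 = 60
i=3: S_3 = 40 + 10*3 = 70
i=4: S_4 = 40 + 10*4 = 80
The first 5 terms are: [40, 50, 60, 70, 80]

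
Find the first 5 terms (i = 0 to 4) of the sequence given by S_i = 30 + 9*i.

This is an arithmetic sequence.
i=0: S_0 = 30 + 9*0 = 30
i=1: S_1 = 30 + 9*1 = 39
i=2: S_2 = 30 + 9*2 = 48
i=3: S_3 = 30 + 9*3 = 57
i=4: S_4 = 30 + 9*4 = 66
The first 5 terms are: [30, 39, 48, 57, 66]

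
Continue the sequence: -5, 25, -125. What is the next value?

Ratios: 25 / -5 = -5.0
This is a geometric sequence with common ratio r = -5.
Next term = -125 * -5 = 625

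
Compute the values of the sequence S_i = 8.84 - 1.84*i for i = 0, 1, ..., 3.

This is an arithmetic sequence.
i=0: S_0 = 8.84 + -1.84*0 = 8.84
i=1: S_1 = 8.84 + -1.84*1 = 7.0
i=2: S_2 = 8.84 + -1.84*2 = 5.16
i=3: S_3 = 8.84 + -1.84*3 = 3.32
The first 4 terms are: [8.84, 7.0, 5.16, 3.32]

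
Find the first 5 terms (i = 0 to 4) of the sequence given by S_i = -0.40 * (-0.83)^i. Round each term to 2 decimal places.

This is a geometric sequence.
i=0: S_0 = -0.4 * (-0.83)^0 = -0.4
i=1: S_1 = -0.4 * (-0.83)^1 ≈ 0.33
i=2: S_2 = -0.4 * (-0.83)^2 ≈ -0.28
i=3: S_3 = -0.4 * (-0.83)^3 ≈ 0.23
i=4: S_4 = -0.4 * (-0.83)^4 ≈ -0.19
The first 5 terms are: [-0.4, 0.33, -0.28, 0.23, -0.19]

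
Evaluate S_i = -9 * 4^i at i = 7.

S_7 = -9 * 4^7 = -9 * 16384 = -147456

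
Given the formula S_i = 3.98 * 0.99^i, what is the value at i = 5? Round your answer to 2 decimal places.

S_5 = 3.98 * 0.99^5 ≈ 3.98 * 0.951 ≈ 3.78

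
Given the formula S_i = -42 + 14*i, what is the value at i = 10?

S_10 = -42 + 14*10 = -42 + 140 = 98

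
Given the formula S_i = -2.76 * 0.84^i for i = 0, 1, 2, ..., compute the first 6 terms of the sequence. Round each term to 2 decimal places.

This is a geometric sequence.
i=0: S_0 = -2.76 * 0.84^0 = -2.76
i=1: S_1 = -2.76 * 0.84^1 ≈ -2.32
i=2: S_2 = -2.76 * 0.84^2 ≈ -1.95
i=3: S_3 = -2.76 * 0.84^3 ≈ -1.64
i=4: S_4 = -2.76 * 0.84^4 ≈ -1.37
i=5: S_5 = -2.76 * 0.84^5 ≈ -1.15
The first 6 terms are: [-2.76, -2.32, -1.95, -1.64, -1.37, -1.15]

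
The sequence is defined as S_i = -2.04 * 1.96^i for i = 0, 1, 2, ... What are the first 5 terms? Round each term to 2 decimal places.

This is a geometric sequence.
i=0: S_0 = -2.04 * 1.96^0 = -2.04
i=1: S_1 = -2.04 * 1.96^1 ≈ -4.0
i=2: S_2 = -2.04 * 1.96^2 ≈ -7.84
i=3: S_3 = -2.04 * 1.96^3 ≈ -15.36
i=4: S_4 = -2.04 * 1.96^4 ≈ -30.11
The first 5 terms are: [-2.04, -4.0, -7.84, -15.36, -30.11]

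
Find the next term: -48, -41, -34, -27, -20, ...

Differences: -41 - -48 = 7
This is an arithmetic sequence with common difference d = 7.
Next term = -20 + 7 = -13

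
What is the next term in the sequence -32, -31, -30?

Differences: -31 - -32 = 1
This is an arithmetic sequence with common difference d = 1.
Next term = -30 + 1 = -29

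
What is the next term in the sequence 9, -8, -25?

Differences: -8 - 9 = -17
This is an arithmetic sequence with common difference d = -17.
Next term = -25 + -17 = -42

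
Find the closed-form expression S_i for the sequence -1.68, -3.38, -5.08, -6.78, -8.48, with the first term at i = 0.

Check differences: -3.38 - -1.68 = -1.7
-5.08 - -3.38 = -1.7
Common difference d = -1.7.
First term a = -1.68.
Formula: S_i = -1.68 - 1.70*i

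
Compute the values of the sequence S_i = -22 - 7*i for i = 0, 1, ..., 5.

This is an arithmetic sequence.
i=0: S_0 = -22 + -7*0 = -22
i=1: S_1 = -22 + -7*1 = -29
i=2: S_2 = -22 + -7*2 = -36
i=3: S_3 = -22 + -7*3 = -43
i=4: S_4 = -22 + -7*4 = -50
i=5: S_5 = -22 + -7*5 = -57
The first 6 terms are: [-22, -29, -36, -43, -50, -57]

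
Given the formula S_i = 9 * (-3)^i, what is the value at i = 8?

S_8 = 9 * (-3)^8 = 9 * 6561 = 59049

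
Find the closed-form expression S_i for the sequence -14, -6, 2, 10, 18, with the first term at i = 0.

Check differences: -6 - -14 = 8
2 - -6 = 8
Common difference d = 8.
First term a = -14.
Formula: S_i = -14 + 8*i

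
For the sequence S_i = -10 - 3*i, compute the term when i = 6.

S_6 = -10 + -3*6 = -10 + -18 = -28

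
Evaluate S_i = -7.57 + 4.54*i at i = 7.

S_7 = -7.57 + 4.54*7 = -7.57 + 31.78 = 24.21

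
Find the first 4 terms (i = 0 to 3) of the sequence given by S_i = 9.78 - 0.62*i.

This is an arithmetic sequence.
i=0: S_0 = 9.78 + -0.62*0 = 9.78
i=1: S_1 = 9.78 + -0.62*1 = 9.16
i=2: S_2 = 9.78 + -0.62*2 = 8.54
i=3: S_3 = 9.78 + -0.62*3 = 7.92
The first 4 terms are: [9.78, 9.16, 8.54, 7.92]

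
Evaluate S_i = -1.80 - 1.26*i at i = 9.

S_9 = -1.8 + -1.26*9 = -1.8 + -11.34 = -13.14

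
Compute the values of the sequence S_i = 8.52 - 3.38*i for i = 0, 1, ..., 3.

This is an arithmetic sequence.
i=0: S_0 = 8.52 + -3.38*0 = 8.52
i=1: S_1 = 8.52 + -3.38*1 = 5.14
i=2: S_2 = 8.52 + -3.38*2 = 1.76
i=3: S_3 = 8.52 + -3.38*3 = -1.62
The first 4 terms are: [8.52, 5.14, 1.76, -1.62]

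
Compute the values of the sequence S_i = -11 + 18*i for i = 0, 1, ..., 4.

This is an arithmetic sequence.
i=0: S_0 = -11 + 18*0 = -11
i=1: S_1 = -11 + 18*1 = 7
i=2: S_2 = -11 + 18*2 = 25
i=3: S_3 = -11 + 18*3 = 43
i=4: S_4 = -11 + 18*4 = 61
The first 5 terms are: [-11, 7, 25, 43, 61]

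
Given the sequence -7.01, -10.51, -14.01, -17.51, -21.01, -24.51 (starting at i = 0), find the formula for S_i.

Check differences: -10.51 - -7.01 = -3.5
-14.01 - -10.51 = -3.5
Common difference d = -3.5.
First term a = -7.01.
Formula: S_i = -7.01 - 3.50*i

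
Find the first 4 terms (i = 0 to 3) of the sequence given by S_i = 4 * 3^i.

This is a geometric sequence.
i=0: S_0 = 4 * 3^0 = 4
i=1: S_1 = 4 * 3^1 = 12
i=2: S_2 = 4 * 3^2 = 36
i=3: S_3 = 4 * 3^3 = 108
The first 4 terms are: [4, 12, 36, 108]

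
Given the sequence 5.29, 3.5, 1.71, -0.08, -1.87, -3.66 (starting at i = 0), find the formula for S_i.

Check differences: 3.5 - 5.29 = -1.79
1.71 - 3.5 = -1.79
Common difference d = -1.79.
First term a = 5.29.
Formula: S_i = 5.29 - 1.79*i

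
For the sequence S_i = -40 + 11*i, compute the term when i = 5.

S_5 = -40 + 11*5 = -40 + 55 = 15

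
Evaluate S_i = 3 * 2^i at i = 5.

S_5 = 3 * 2^5 = 3 * 32 = 96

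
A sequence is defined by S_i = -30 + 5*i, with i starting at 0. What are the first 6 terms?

This is an arithmetic sequence.
i=0: S_0 = -30 + 5*0 = -30
i=1: S_1 = -30 + 5*1 = -25
i=2: S_2 = -30 + 5*2 = -20
i=3: S_3 = -30 + 5*3 = -15
i=4: S_4 = -30 + 5*4 = -10
i=5: S_5 = -30 + 5*5 = -5
The first 6 terms are: [-30, -25, -20, -15, -10, -5]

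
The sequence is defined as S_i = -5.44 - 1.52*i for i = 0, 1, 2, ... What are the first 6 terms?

This is an arithmetic sequence.
i=0: S_0 = -5.44 + -1.52*0 = -5.44
i=1: S_1 = -5.44 + -1.52*1 = -6.96
i=2: S_2 = -5.44 + -1.52*2 = -8.48
i=3: S_3 = -5.44 + -1.52*3 = -10.0
i=4: S_4 = -5.44 + -1.52*4 = -11.52
i=5: S_5 = -5.44 + -1.52*5 = -13.04
The first 6 terms are: [-5.44, -6.96, -8.48, -10.0, -11.52, -13.04]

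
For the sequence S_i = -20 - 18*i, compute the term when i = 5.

S_5 = -20 + -18*5 = -20 + -90 = -110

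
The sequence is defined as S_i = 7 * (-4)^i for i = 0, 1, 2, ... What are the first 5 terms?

This is a geometric sequence.
i=0: S_0 = 7 * (-4)^0 = 7
i=1: S_1 = 7 * (-4)^1 = -28
i=2: S_2 = 7 * (-4)^2 = 112
i=3: S_3 = 7 * (-4)^3 = -448
i=4: S_4 = 7 * (-4)^4 = 1792
The first 5 terms are: [7, -28, 112, -448, 1792]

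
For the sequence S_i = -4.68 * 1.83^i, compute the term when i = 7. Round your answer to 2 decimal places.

S_7 = -4.68 * 1.83^7 ≈ -4.68 * 68.7318 ≈ -321.66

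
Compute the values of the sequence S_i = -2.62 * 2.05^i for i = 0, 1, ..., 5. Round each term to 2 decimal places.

This is a geometric sequence.
i=0: S_0 = -2.62 * 2.05^0 = -2.62
i=1: S_1 = -2.62 * 2.05^1 ≈ -5.37
i=2: S_2 = -2.62 * 2.05^2 ≈ -11.01
i=3: S_3 = -2.62 * 2.05^3 ≈ -22.57
i=4: S_4 = -2.62 * 2.05^4 ≈ -46.27
i=5: S_5 = -2.62 * 2.05^5 ≈ -94.86
The first 6 terms are: [-2.62, -5.37, -11.01, -22.57, -46.27, -94.86]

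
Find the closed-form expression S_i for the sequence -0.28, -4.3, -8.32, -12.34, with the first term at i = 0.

Check differences: -4.3 - -0.28 = -4.02
-8.32 - -4.3 = -4.02
Common difference d = -4.02.
First term a = -0.28.
Formula: S_i = -0.28 - 4.02*i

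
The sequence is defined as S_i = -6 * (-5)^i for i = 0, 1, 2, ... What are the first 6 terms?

This is a geometric sequence.
i=0: S_0 = -6 * (-5)^0 = -6
i=1: S_1 = -6 * (-5)^1 = 30
i=2: S_2 = -6 * (-5)^2 = -150
i=3: S_3 = -6 * (-5)^3 = 750
i=4: S_4 = -6 * (-5)^4 = -3750
i=5: S_5 = -6 * (-5)^5 = 18750
The first 6 terms are: [-6, 30, -150, 750, -3750, 18750]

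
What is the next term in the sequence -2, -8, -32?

Ratios: -8 / -2 = 4.0
This is a geometric sequence with common ratio r = 4.
Next term = -32 * 4 = -128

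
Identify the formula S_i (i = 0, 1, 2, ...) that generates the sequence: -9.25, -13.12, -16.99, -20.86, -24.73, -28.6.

Check differences: -13.12 - -9.25 = -3.87
-16.99 - -13.12 = -3.87
Common difference d = -3.87.
First term a = -9.25.
Formula: S_i = -9.25 - 3.87*i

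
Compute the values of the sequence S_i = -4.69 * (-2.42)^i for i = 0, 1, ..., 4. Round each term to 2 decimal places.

This is a geometric sequence.
i=0: S_0 = -4.69 * (-2.42)^0 = -4.69
i=1: S_1 = -4.69 * (-2.42)^1 ≈ 11.35
i=2: S_2 = -4.69 * (-2.42)^2 ≈ -27.47
i=3: S_3 = -4.69 * (-2.42)^3 ≈ 66.47
i=4: S_4 = -4.69 * (-2.42)^4 ≈ -160.85
The first 5 terms are: [-4.69, 11.35, -27.47, 66.47, -160.85]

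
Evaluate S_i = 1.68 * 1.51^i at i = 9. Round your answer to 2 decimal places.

S_9 = 1.68 * 1.51^9 ≈ 1.68 * 40.8124 ≈ 68.56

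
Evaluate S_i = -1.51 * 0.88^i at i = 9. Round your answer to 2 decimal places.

S_9 = -1.51 * 0.88^9 ≈ -1.51 * 0.3165 ≈ -0.48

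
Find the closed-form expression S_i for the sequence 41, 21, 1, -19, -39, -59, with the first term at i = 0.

Check differences: 21 - 41 = -20
1 - 21 = -20
Common difference d = -20.
First term a = 41.
Formula: S_i = 41 - 20*i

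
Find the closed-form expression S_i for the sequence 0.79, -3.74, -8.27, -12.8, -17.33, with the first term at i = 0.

Check differences: -3.74 - 0.79 = -4.53
-8.27 - -3.74 = -4.53
Common difference d = -4.53.
First term a = 0.79.
Formula: S_i = 0.79 - 4.53*i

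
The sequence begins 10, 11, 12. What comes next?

Differences: 11 - 10 = 1
This is an arithmetic sequence with common difference d = 1.
Next term = 12 + 1 = 13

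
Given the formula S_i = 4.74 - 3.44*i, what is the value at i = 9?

S_9 = 4.74 + -3.44*9 = 4.74 + -30.96 = -26.22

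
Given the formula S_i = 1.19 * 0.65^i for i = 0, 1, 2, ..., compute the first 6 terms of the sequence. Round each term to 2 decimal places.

This is a geometric sequence.
i=0: S_0 = 1.19 * 0.65^0 = 1.19
i=1: S_1 = 1.19 * 0.65^1 ≈ 0.77
i=2: S_2 = 1.19 * 0.65^2 ≈ 0.5
i=3: S_3 = 1.19 * 0.65^3 ≈ 0.33
i=4: S_4 = 1.19 * 0.65^4 ≈ 0.21
i=5: S_5 = 1.19 * 0.65^5 ≈ 0.14
The first 6 terms are: [1.19, 0.77, 0.5, 0.33, 0.21, 0.14]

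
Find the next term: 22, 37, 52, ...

Differences: 37 - 22 = 15
This is an arithmetic sequence with common difference d = 15.
Next term = 52 + 15 = 67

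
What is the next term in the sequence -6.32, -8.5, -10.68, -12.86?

Differences: -8.5 - -6.32 = -2.18
This is an arithmetic sequence with common difference d = -2.18.
Next term = -12.86 + -2.18 = -15.04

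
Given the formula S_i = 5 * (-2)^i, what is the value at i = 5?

S_5 = 5 * (-2)^5 = 5 * -32 = -160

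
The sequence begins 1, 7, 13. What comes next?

Differences: 7 - 1 = 6
This is an arithmetic sequence with common difference d = 6.
Next term = 13 + 6 = 19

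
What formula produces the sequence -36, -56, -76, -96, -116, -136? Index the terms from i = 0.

Check differences: -56 - -36 = -20
-76 - -56 = -20
Common difference d = -20.
First term a = -36.
Formula: S_i = -36 - 20*i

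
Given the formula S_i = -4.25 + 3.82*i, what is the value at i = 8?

S_8 = -4.25 + 3.82*8 = -4.25 + 30.56 = 26.31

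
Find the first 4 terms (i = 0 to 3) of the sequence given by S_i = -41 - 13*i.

This is an arithmetic sequence.
i=0: S_0 = -41 + -13*0 = -41
i=1: S_1 = -41 + -13*1 = -54
i=2: S_2 = -41 + -13*2 = -67
i=3: S_3 = -41 + -13*3 = -80
The first 4 terms are: [-41, -54, -67, -80]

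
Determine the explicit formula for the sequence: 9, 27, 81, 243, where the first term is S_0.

Check ratios: 27 / 9 = 3.0
Common ratio r = 3.
First term a = 9.
Formula: S_i = 9 * 3^i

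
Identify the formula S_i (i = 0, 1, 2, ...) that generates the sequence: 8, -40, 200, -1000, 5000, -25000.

Check ratios: -40 / 8 = -5.0
Common ratio r = -5.
First term a = 8.
Formula: S_i = 8 * (-5)^i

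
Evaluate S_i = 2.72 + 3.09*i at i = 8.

S_8 = 2.72 + 3.09*8 = 2.72 + 24.72 = 27.44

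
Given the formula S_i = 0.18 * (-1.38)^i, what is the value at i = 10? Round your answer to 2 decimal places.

S_10 = 0.18 * (-1.38)^10 ≈ 0.18 * 25.049 ≈ 4.51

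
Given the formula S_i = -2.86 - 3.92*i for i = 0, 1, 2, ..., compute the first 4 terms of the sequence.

This is an arithmetic sequence.
i=0: S_0 = -2.86 + -3.92*0 = -2.86
i=1: S_1 = -2.86 + -3.92*1 = -6.78
i=2: S_2 = -2.86 + -3.92*2 = -10.7
i=3: S_3 = -2.86 + -3.92*3 = -14.62
The first 4 terms are: [-2.86, -6.78, -10.7, -14.62]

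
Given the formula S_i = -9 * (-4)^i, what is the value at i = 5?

S_5 = -9 * (-4)^5 = -9 * -1024 = 9216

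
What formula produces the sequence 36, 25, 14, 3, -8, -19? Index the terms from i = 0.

Check differences: 25 - 36 = -11
14 - 25 = -11
Common difference d = -11.
First term a = 36.
Formula: S_i = 36 - 11*i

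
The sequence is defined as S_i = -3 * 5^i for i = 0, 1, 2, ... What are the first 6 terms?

This is a geometric sequence.
i=0: S_0 = -3 * 5^0 = -3
i=1: S_1 = -3 * 5^1 = -15
i=2: S_2 = -3 * 5^2 = -75
i=3: S_3 = -3 * 5^3 = -375
i=4: S_4 = -3 * 5^4 = -1875
i=5: S_5 = -3 * 5^5 = -9375
The first 6 terms are: [-3, -15, -75, -375, -1875, -9375]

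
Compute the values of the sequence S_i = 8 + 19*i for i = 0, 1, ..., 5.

This is an arithmetic sequence.
i=0: S_0 = 8 + 19*0 = 8
i=1: S_1 = 8 + 19*1 = 27
i=2: S_2 = 8 + 19*2 = 46
i=3: S_3 = 8 + 19*3 = 65
i=4: S_4 = 8 + 19*4 = 84
i=5: S_5 = 8 + 19*5 = 103
The first 6 terms are: [8, 27, 46, 65, 84, 103]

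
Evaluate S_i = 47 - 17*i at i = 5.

S_5 = 47 + -17*5 = 47 + -85 = -38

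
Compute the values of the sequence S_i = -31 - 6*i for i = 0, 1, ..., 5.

This is an arithmetic sequence.
i=0: S_0 = -31 + -6*0 = -31
i=1: S_1 = -31 + -6*1 = -37
i=2: S_2 = -31 + -6*2 = -43
i=3: S_3 = -31 + -6*3 = -49
i=4: S_4 = -31 + -6*4 = -55
i=5: S_5 = -31 + -6*5 = -61
The first 6 terms are: [-31, -37, -43, -49, -55, -61]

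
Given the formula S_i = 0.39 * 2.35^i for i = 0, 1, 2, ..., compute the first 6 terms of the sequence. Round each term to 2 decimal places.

This is a geometric sequence.
i=0: S_0 = 0.39 * 2.35^0 = 0.39
i=1: S_1 = 0.39 * 2.35^1 ≈ 0.92
i=2: S_2 = 0.39 * 2.35^2 ≈ 2.15
i=3: S_3 = 0.39 * 2.35^3 ≈ 5.06
i=4: S_4 = 0.39 * 2.35^4 ≈ 11.89
i=5: S_5 = 0.39 * 2.35^5 ≈ 27.95
The first 6 terms are: [0.39, 0.92, 2.15, 5.06, 11.89, 27.95]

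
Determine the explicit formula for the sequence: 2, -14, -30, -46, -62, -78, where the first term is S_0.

Check differences: -14 - 2 = -16
-30 - -14 = -16
Common difference d = -16.
First term a = 2.
Formula: S_i = 2 - 16*i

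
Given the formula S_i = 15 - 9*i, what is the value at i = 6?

S_6 = 15 + -9*6 = 15 + -54 = -39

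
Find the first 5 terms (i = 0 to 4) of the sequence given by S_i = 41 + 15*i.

This is an arithmetic sequence.
i=0: S_0 = 41 + 15*0 = 41
i=1: S_1 = 41 + 15*1 = 56
i=2: S_2 = 41 + 15*2 = 71
i=3: S_3 = 41 + 15*3 = 86
i=4: S_4 = 41 + 15*4 = 101
The first 5 terms are: [41, 56, 71, 86, 101]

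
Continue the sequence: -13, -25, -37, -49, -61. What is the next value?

Differences: -25 - -13 = -12
This is an arithmetic sequence with common difference d = -12.
Next term = -61 + -12 = -73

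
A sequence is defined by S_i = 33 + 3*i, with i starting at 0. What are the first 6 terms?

This is an arithmetic sequence.
i=0: S_0 = 33 + 3*0 = 33
i=1: S_1 = 33 + 3*1 = 36
i=2: S_2 = 33 + 3*2 = 39
i=3: S_3 = 33 + 3*3 = 42
i=4: S_4 = 33 + 3*4 = 45
i=5: S_5 = 33 + 3*5 = 48
The first 6 terms are: [33, 36, 39, 42, 45, 48]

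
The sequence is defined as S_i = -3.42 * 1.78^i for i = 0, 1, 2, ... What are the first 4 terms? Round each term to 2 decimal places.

This is a geometric sequence.
i=0: S_0 = -3.42 * 1.78^0 = -3.42
i=1: S_1 = -3.42 * 1.78^1 ≈ -6.09
i=2: S_2 = -3.42 * 1.78^2 ≈ -10.84
i=3: S_3 = -3.42 * 1.78^3 ≈ -19.29
The first 4 terms are: [-3.42, -6.09, -10.84, -19.29]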